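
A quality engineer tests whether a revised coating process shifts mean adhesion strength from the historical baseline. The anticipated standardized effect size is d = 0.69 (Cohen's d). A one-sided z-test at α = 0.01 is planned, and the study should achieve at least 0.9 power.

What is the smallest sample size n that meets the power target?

For power 0.9 need Φ(δ − z_{0.01}) = 0.9, so δ = z_{0.01} + z_{0.10} = 2.326 + 1.282 = 3.608.
δ = d·√n ⇒ n = (δ/d)² = (3.608 / 0.69)² = 27.34.
Round up to the next whole unit.

n = 28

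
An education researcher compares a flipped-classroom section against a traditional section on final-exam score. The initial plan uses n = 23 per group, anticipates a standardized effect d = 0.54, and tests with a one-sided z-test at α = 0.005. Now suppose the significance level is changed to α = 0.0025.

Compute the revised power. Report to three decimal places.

Power ≈ 0.165

δ = d·√(n/2) = 0.54 × √(23/2) = 1.8312 (unchanged). New critical value: z_{0.0025} = 2.807.
Revised power = Φ(δ − 2.807) = Φ(-0.976) = 0.1646.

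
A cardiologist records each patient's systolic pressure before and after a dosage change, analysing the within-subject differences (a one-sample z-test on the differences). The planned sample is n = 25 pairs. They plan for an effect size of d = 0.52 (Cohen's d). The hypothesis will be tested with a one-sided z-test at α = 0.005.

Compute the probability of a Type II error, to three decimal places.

Noncentrality parameter: δ = d·√n = 0.52 × √25 = 2.6000
Critical value for a one-sided test at α = 0.005: z_α = 2.576.
Power = Φ(δ − 2.576) = Φ(0.024) = 0.5096.
Type II error: β = 1 − power = 1 − 0.5096 = 0.4904.

β ≈ 0.490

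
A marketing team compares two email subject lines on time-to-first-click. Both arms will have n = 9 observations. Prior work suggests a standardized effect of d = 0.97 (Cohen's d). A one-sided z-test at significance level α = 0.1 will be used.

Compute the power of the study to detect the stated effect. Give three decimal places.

Power ≈ 0.781

Noncentrality parameter: δ = d·√(n/2) = 0.97 × √(9/2) = 2.0577
One-sided α = 0.1 → critical value z_{0.1} = 1.282.
Power = P(Z > 1.282 − δ) = Φ(0.776) = 0.7812.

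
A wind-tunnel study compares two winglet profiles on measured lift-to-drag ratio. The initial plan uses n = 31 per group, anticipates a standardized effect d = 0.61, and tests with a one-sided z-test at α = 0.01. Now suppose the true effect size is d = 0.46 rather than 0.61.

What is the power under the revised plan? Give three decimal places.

Power ≈ 0.303

With d = 0.46: δ = d·√(n/2) = 0.46 × √(31/2) = 1.8110. Critical value z_{0.01} = 2.326.
Revised power = Φ(δ − 2.326) = Φ(-0.515) = 0.3032.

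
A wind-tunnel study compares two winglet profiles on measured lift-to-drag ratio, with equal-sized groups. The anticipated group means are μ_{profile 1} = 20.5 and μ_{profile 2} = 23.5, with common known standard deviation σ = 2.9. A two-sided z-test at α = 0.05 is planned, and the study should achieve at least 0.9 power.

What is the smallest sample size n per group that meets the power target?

n = 20 per group

Standardized effect: d = |μ_{profile 1} − μ_{profile 2}| / σ = |20.5 − 23.5| / 2.9 = 1.0345
Set Φ(δ − 1.960) = 0.9; then δ − 1.960 = Φ⁻¹(0.9) = 1.282, giving δ = 3.242.
(Ignoring the negligible lower-tail rejection probability gives the usual closed-form inversion.)
δ = d·√(n/2) ⇒ n = 2(δ/d)² = 2 × (3.242 / 1.0345)² = 19.64.
Rounding up, n = 20 per group.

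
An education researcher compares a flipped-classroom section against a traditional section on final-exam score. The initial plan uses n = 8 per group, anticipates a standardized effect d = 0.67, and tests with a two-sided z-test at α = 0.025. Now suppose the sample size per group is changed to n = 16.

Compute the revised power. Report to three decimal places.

Power ≈ 0.365

With n = 16 per group: δ = d·√(n/2) = 0.67 × √(16/2) = 1.8950. Critical value z_{0.0125} = 2.241.
Revised power = Φ(δ − 2.241) + Φ(−δ − 2.241) = Φ(-0.346) + Φ(-4.136) = 0.3645 + 0.0000 = 0.3646.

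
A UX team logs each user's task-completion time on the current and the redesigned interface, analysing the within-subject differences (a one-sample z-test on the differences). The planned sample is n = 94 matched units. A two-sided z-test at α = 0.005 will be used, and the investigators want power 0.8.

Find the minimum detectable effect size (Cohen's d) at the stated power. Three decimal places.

d ≈ 0.376

Need Φ(δ − 2.807) = 0.8, so δ = 2.807 + 0.842 = 3.649.
(The second rejection-region term Φ(−δ − z_{α/2}) is negligible and dropped.)
δ = d·√n ⇒ d = δ/√n = 3.649/√94 = 0.3763.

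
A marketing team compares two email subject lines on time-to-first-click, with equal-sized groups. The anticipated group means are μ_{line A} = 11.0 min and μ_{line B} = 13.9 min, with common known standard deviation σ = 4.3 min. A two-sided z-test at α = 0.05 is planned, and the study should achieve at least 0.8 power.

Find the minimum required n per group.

Standardized effect: d = |μ_{line A} − μ_{line B}| / σ = |11.0 − 13.9| / 4.3 = 0.6744
Set Φ(δ − 1.960) = 0.8; then δ − 1.960 = Φ⁻¹(0.8) = 0.842, giving δ = 2.802.
(For δ > 0 the lower-tail rejection region contributes negligibly to power, so the one-term inversion is standard.)
δ = d·√(n/2) ⇒ n = 2(δ/d)² = 2 × (2.802 / 0.6744)² = 34.51.
Rounding up, n = 35 per group.

n = 35 per group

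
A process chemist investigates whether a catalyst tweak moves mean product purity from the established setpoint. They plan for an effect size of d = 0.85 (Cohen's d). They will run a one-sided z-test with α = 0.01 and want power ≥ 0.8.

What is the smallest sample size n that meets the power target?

For power 0.8 need Φ(δ − z_{0.01}) = 0.8, so δ = z_{0.01} + z_{0.20} = 2.326 + 0.842 = 3.168.
δ = d·√n ⇒ n = (δ/d)² = (3.168 / 0.85)² = 13.89.
Rounding up, n = 14.

n = 14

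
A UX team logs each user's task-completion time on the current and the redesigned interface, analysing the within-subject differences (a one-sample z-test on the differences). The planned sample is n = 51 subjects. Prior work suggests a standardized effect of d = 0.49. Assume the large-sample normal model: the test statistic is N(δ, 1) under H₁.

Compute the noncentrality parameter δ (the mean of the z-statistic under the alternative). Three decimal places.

δ ≈ 3.499

δ = d·√n = 0.49 × √51 = 3.4993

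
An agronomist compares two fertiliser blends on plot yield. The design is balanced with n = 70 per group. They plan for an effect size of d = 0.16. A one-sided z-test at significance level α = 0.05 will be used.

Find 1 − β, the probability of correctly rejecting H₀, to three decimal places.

Power ≈ 0.243

Noncentrality parameter: δ = d·√(n/2) = 0.16 × √(70/2) = 0.9466
Critical value for a one-sided test at α = 0.05: z_α = 1.645.
Power = Φ(δ − 1.645) = Φ(-0.698) = 0.2425.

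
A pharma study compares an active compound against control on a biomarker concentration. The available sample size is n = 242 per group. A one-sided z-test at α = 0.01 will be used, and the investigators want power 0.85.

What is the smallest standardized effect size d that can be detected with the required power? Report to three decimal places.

Required noncentrality: δ = z_{0.01} + z_{0.15} = 2.326 + 1.036 = 3.363.
δ = d·√(n/2) ⇒ d = δ/√(n/2) = 3.363/√(242/2) = 0.3057.

d ≈ 0.306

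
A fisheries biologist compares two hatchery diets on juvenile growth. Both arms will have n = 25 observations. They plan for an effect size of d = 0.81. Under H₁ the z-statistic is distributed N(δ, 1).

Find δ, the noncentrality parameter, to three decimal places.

δ ≈ 2.864

δ = d·√(n/2) = 0.81 × √(25/2) = 2.8638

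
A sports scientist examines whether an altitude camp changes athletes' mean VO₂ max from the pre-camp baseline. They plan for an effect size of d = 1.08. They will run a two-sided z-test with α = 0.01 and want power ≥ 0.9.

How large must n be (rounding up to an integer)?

Set Φ(δ − 2.576) = 0.9; then δ − 2.576 = Φ⁻¹(0.9) = 1.282, giving δ = 3.857.
(The Φ(−δ − z_{α/2}) term is vanishingly small for δ > 0 and is dropped in the standard sample-size formula.)
δ = d·√n ⇒ n = (δ/d)² = (3.857 / 1.08)² = 12.76.
Rounding up, n = 13.

n = 13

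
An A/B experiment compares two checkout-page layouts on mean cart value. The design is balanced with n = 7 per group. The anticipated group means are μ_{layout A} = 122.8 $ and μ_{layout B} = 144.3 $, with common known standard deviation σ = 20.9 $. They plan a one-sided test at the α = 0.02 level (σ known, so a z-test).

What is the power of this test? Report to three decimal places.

Power ≈ 0.449

Standardized effect: d = |μ_{layout A} − μ_{layout B}| / σ = |122.8 − 144.3| / 20.9 = 1.0287
Noncentrality parameter: δ = d·√(n/2) = 1.0287 × √(7/2) = 1.9245
One-sided α = 0.02 → critical value z_{0.02} = 2.054.
Power = Φ(δ − 2.054) = Φ(-0.129) = 0.4486.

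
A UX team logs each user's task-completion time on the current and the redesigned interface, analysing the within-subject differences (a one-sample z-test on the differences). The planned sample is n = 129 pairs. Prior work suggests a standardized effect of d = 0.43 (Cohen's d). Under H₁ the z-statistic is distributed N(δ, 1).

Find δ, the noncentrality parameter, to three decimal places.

δ ≈ 4.884

The noncentrality parameter scales effect size by the design's sample-size factor: δ = d·√n = 0.43 × √129 = 4.8839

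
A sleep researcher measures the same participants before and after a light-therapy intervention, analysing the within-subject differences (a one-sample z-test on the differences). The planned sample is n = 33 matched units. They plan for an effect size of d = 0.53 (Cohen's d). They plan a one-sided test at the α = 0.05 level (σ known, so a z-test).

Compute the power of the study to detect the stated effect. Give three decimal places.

Noncentrality parameter: δ = d·√n = 0.53 × √33 = 3.0446
Critical value for a one-sided test at α = 0.05: z_α = 1.645.
Power = Φ(δ − 1.645) = Φ(1.400) = 0.9192.

Power ≈ 0.919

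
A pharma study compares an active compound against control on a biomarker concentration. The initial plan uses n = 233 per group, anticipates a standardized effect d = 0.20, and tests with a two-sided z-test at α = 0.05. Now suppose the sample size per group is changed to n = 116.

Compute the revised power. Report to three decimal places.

Power ≈ 0.331

With n = 116 per group: δ = d·√(n/2) = 0.20 × √(116/2) = 1.5232. Critical value z_{0.025} = 1.960.
Revised power = Φ(δ − 1.960) + Φ(−δ − 1.960) = Φ(-0.437) + Φ(-3.483) = 0.3311 + 0.0002 = 0.3314.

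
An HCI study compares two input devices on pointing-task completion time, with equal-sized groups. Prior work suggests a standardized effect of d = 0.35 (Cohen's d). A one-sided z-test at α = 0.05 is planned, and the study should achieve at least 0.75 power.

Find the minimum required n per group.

n = 88 per group

Set Φ(δ − 1.645) = 0.75; then δ − 1.645 = Φ⁻¹(0.75) = 0.674, giving δ = 2.319.
δ = d·√(n/2) ⇒ n = 2(δ/d)² = 2 × (2.319 / 0.35)² = 87.83.
Round up to the next whole unit.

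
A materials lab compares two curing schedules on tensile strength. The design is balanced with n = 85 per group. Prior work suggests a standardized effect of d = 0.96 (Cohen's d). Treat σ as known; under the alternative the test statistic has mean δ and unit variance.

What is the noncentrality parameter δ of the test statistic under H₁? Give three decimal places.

δ = d·√(n/2) = 0.96 × √(85/2) = 6.2584

δ ≈ 6.258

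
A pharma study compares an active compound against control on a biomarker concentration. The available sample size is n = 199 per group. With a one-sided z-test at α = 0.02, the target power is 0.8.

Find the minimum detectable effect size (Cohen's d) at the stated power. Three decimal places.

Need Φ(δ − 2.054) = 0.8, so δ = 2.054 + 0.842 = 2.895.
δ = d·√(n/2) ⇒ d = δ/√(n/2) = 2.895/√(199/2) = 0.2903.

d ≈ 0.290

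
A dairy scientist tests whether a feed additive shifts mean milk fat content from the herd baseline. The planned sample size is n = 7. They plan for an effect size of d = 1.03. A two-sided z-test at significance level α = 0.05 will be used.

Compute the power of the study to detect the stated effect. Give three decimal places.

Noncentrality parameter: δ = d·√n = 1.03 × √7 = 2.7251
Two-sided α = 0.05 → critical value z_{0.025} = 1.960.
Power = Φ(δ − 1.960) + Φ(−δ − 1.960) = Φ(0.765) + Φ(-4.685) = 0.7779 + 0.0000 = 0.7779.

Power ≈ 0.778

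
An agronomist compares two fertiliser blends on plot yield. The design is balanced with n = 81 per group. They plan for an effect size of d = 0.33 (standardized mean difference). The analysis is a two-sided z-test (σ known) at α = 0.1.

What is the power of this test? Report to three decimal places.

Power ≈ 0.676

Noncentrality parameter: δ = d·√(n/2) = 0.33 × √(81/2) = 2.1001
Two-sided α = 0.1 → critical value z_{0.05} = 1.645.
Power = Φ(δ − 1.645) + Φ(−δ − 1.645) = Φ(0.455) + Φ(-3.745) = 0.6755 + 0.0001 = 0.6756.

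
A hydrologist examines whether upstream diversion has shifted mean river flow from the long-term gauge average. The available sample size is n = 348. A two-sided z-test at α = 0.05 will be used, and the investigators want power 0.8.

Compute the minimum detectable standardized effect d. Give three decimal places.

Required noncentrality: δ = z_{0.025} + z_{0.20} = 1.960 + 0.842 = 2.802.
(Lower-tail contribution to power is negligible for δ > 0.)
δ = d·√n ⇒ d = δ/√n = 2.802/√348 = 0.1502.

d ≈ 0.150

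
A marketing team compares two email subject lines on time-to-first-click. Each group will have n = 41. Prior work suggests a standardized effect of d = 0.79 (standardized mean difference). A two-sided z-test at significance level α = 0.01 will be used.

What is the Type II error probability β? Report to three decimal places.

Noncentrality parameter: δ = d·√(n/2) = 0.79 × √(41/2) = 3.5769
Critical value for a two-sided test at α = 0.01: z_{α/2} = 2.576.
Power = Φ(δ − 2.576) + Φ(−δ − 2.576) = Φ(1.001) + Φ(-6.153) = 0.8416 + 0.0000 = 0.8416.
Type II error: β = 1 − power = 1 − 0.8416 = 0.1584.

β ≈ 0.158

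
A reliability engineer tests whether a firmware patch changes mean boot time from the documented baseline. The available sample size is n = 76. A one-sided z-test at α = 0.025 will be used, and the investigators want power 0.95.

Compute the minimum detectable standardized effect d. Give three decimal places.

Need Φ(δ − 1.960) = 0.95, so δ = 1.960 + 1.645 = 3.605.
δ = d·√n ⇒ d = δ/√n = 3.605/√76 = 0.4135.

d ≈ 0.414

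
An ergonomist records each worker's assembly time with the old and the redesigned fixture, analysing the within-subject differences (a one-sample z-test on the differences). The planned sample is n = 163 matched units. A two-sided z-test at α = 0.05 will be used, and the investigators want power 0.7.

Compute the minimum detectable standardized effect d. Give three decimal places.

d ≈ 0.195

Need Φ(δ − 1.960) = 0.7, so δ = 1.960 + 0.524 = 2.484.
(The second rejection-region term Φ(−δ − z_{α/2}) is negligible and dropped.)
δ = d·√n ⇒ d = δ/√n = 2.484/√163 = 0.1946.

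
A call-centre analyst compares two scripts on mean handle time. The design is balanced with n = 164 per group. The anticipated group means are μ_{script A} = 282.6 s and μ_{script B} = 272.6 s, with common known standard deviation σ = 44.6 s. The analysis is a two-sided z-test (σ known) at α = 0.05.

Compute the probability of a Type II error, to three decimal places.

Standardized effect: d = |μ_{script A} − μ_{script B}| / σ = |282.6 − 272.6| / 44.6 = 0.2242
Noncentrality parameter: δ = d·√(n/2) = 0.2242 × √(164/2) = 2.0304
Critical value for a two-sided test at α = 0.05: z_{α/2} = 1.960.
Power = Φ(δ − 1.960) + Φ(−δ − 1.960) = Φ(0.070) + Φ(-3.990) = 0.5281 + 0.0000 = 0.5281.
Type II error: β = 1 − power = 1 − 0.5281 = 0.4719.

β ≈ 0.472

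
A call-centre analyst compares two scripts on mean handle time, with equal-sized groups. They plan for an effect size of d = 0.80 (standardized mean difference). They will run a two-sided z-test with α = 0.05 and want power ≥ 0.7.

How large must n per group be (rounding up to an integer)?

n = 20 per group

For power 0.7 need Φ(δ − z_{0.025}) = 0.7, so δ = z_{0.025} + z_{0.30} = 1.960 + 0.524 = 2.484.
(The Φ(−δ − z_{α/2}) term is vanishingly small for δ > 0 and is dropped in the standard sample-size formula.)
δ = d·√(n/2) ⇒ n = 2(δ/d)² = 2 × (2.484 / 0.80)² = 19.29.
Rounding up, n = 20 per group.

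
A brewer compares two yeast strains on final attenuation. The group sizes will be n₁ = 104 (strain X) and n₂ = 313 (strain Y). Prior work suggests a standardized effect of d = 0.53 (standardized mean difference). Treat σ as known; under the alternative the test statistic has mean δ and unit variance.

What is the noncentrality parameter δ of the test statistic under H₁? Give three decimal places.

δ ≈ 4.683

δ = d / √(1/n₁ + 1/n₂) = 0.53 / √(1/104 + 1/313) = 4.6827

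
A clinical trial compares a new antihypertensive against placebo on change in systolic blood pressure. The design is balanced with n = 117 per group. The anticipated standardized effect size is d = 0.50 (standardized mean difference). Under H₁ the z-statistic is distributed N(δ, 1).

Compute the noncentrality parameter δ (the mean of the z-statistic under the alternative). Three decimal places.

δ ≈ 3.824

The noncentrality parameter scales effect size by the design's sample-size factor: δ = d·√(n/2) = 0.50 × √(117/2) = 3.8243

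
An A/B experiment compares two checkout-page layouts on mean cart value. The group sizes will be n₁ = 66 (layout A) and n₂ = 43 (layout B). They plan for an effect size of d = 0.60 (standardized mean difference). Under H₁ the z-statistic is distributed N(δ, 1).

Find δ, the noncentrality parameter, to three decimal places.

δ ≈ 3.062

The noncentrality parameter scales effect size by the design's sample-size factor: δ = d / √(1/n₁ + 1/n₂) = 0.60 / √(1/66 + 1/43) = 3.0616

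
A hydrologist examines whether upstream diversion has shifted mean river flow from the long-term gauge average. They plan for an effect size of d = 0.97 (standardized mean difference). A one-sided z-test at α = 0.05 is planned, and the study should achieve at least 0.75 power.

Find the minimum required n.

Set Φ(δ − 1.645) = 0.75; then δ − 1.645 = Φ⁻¹(0.75) = 0.674, giving δ = 2.319.
δ = d·√n ⇒ n = (δ/d)² = (2.319 / 0.97)² = 5.72.
Round up to the next whole unit.

n = 6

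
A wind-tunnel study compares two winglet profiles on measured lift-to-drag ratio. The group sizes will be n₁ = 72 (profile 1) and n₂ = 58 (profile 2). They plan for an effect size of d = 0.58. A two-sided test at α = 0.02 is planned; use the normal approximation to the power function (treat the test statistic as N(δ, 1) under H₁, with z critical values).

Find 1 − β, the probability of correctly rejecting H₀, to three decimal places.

Power ≈ 0.832

Noncentrality parameter: δ = d / √(1/n₁ + 1/n₂) = 0.58 / √(1/72 + 1/58) = 3.2873
Two-sided α = 0.02 → critical value z_{0.01} = 2.326.
Power = Φ(δ − 2.326) + Φ(−δ − 2.326) = Φ(0.961) + Φ(-5.614) = 0.8317 + 0.0000 = 0.8317.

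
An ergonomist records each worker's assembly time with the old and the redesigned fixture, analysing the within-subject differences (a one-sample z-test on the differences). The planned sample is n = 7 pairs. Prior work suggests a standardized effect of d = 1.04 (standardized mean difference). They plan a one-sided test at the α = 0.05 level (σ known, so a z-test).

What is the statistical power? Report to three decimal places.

Noncentrality parameter: δ = d·√n = 1.04 × √7 = 2.7516
One-sided α = 0.05 → critical value z_{0.05} = 1.645.
Power = Φ(δ − 1.645) = Φ(1.107) = 0.8658.

Power ≈ 0.866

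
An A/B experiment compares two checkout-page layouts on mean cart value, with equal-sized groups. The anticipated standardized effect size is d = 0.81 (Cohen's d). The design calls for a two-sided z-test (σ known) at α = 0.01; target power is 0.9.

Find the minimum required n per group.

n = 46 per group

For power 0.9 need Φ(δ − z_{0.005}) = 0.9, so δ = z_{0.005} + z_{0.10} = 2.576 + 1.282 = 3.857.
(Ignoring the negligible lower-tail rejection probability gives the usual closed-form inversion.)
δ = d·√(n/2) ⇒ n = 2(δ/d)² = 2 × (3.857 / 0.81)² = 45.36.
Round up to the next whole unit.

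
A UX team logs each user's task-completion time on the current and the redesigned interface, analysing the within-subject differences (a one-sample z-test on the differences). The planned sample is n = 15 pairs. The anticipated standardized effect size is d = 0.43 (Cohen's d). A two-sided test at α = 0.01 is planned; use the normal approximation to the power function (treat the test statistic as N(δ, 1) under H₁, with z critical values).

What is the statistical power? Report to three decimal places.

Noncentrality parameter: δ = d·√n = 0.43 × √15 = 1.6654
Critical value for a two-sided test at α = 0.01: z_{α/2} = 2.576.
Power = Φ(δ − 2.576) + Φ(−δ − 2.576) = Φ(-0.910) + Φ(-4.241) = 0.1813 + 0.0000 = 0.1813.

Power ≈ 0.181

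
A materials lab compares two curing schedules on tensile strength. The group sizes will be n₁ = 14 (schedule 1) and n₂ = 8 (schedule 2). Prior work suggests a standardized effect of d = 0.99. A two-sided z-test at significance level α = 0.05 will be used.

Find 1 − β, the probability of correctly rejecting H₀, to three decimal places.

Power ≈ 0.608

Noncentrality parameter: δ = d / √(1/n₁ + 1/n₂) = 0.99 / √(1/14 + 1/8) = 2.2337
Two-sided α = 0.05 → critical value z_{0.025} = 1.960.
Power = Φ(δ − 1.960) + Φ(−δ − 1.960) = Φ(0.274) + Φ(-4.194) = 0.6079 + 0.0000 = 0.6079.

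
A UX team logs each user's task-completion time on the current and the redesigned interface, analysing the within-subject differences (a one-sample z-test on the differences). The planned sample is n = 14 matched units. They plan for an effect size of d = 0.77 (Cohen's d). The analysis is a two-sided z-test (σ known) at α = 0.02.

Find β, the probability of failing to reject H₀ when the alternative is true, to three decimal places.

β ≈ 0.290

Noncentrality parameter: δ = d·√n = 0.77 × √14 = 2.8811
Two-sided α = 0.02 → critical value z_{0.01} = 2.326.
Power = Φ(δ − 2.326) + Φ(−δ − 2.326) = Φ(0.555) + Φ(-5.207) = 0.7105 + 0.0000 = 0.7105.
Type II error: β = 1 − power = 1 − 0.7105 = 0.2895.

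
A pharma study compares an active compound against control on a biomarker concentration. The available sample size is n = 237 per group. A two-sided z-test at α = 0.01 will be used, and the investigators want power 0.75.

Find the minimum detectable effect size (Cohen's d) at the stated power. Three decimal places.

d ≈ 0.299

Need Φ(δ − 2.576) = 0.75, so δ = 2.576 + 0.674 = 3.250.
(Lower-tail contribution to power is negligible for δ > 0.)
δ = d·√(n/2) ⇒ d = δ/√(n/2) = 3.250/√(237/2) = 0.2986.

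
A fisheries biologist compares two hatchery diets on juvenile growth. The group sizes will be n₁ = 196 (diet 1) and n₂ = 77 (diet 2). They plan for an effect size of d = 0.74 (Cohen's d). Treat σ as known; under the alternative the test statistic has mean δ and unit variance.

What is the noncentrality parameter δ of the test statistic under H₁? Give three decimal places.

δ ≈ 5.502

δ = d / √(1/n₁ + 1/n₂) = 0.74 / √(1/196 + 1/77) = 5.5020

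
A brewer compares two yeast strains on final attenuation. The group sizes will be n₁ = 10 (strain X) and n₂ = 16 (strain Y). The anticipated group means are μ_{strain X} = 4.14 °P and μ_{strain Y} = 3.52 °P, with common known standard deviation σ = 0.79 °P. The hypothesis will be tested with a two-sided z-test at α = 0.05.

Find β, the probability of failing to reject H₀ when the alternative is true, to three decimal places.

β ≈ 0.505

Standardized effect: d = |μ_{strain X} − μ_{strain Y}| / σ = |4.14 − 3.52| / 0.79 = 0.7848
Noncentrality parameter: δ = d / √(1/n₁ + 1/n₂) = 0.7848 / √(1/10 + 1/16) = 1.9469
Critical value for a two-sided test at α = 0.05: z_{α/2} = 1.960.
Power = Φ(δ − 1.960) + Φ(−δ − 1.960) = Φ(-0.013) + Φ(-3.907) = 0.4948 + 0.0000 = 0.4948.
Type II error: β = 1 − power = 1 − 0.4948 = 0.5052.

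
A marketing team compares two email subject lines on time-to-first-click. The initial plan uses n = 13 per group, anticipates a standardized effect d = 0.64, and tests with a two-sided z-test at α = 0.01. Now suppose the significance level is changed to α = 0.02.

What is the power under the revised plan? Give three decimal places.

Power ≈ 0.244

δ = d·√(n/2) = 0.64 × √(13/2) = 1.6317 (unchanged). New critical value: z_{0.01} = 2.326.
Revised power = Φ(δ − 2.326) + Φ(−δ − 2.326) = Φ(-0.695) + Φ(-3.958) = 0.2436 + 0.0000 = 0.2437.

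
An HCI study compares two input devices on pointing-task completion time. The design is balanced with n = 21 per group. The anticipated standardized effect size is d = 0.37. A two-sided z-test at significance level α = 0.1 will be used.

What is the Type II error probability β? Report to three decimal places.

Noncentrality parameter: δ = d·√(n/2) = 0.37 × √(21/2) = 1.1989
Two-sided α = 0.1 → critical value z_{0.05} = 1.645.
Power = Φ(δ − 1.645) + Φ(−δ − 1.645) = Φ(-0.446) + Φ(-2.844) = 0.3278 + 0.0022 = 0.3301.
Type II error: β = 1 − power = 1 − 0.3301 = 0.6699.

β ≈ 0.670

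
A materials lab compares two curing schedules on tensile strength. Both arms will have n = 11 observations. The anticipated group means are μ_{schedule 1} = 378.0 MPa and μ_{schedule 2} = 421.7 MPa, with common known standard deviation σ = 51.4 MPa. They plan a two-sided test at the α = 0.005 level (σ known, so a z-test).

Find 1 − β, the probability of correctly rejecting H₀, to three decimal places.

Standardized effect: d = |μ_{schedule 1} − μ_{schedule 2}| / σ = |378.0 − 421.7| / 51.4 = 0.8502
Noncentrality parameter: δ = d·√(n/2) = 0.8502 × √(11/2) = 1.9939
Two-sided α = 0.005 → critical value z_{0.0025} = 2.807.
Power = Φ(δ − 2.807) + Φ(−δ − 2.807) = Φ(-0.813) + Φ(-4.801) = 0.2081 + 0.0000 = 0.2081.

Power ≈ 0.208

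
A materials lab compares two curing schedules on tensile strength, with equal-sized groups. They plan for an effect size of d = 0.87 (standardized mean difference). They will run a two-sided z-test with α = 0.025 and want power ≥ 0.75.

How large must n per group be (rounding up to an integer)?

n = 23 per group

For power 0.75 need Φ(δ − z_{0.0125}) = 0.75, so δ = z_{0.0125} + z_{0.25} = 2.241 + 0.674 = 2.916.
(Ignoring the negligible lower-tail rejection probability gives the usual closed-form inversion.)
δ = d·√(n/2) ⇒ n = 2(δ/d)² = 2 × (2.916 / 0.87)² = 22.47.
Round up to the next whole unit.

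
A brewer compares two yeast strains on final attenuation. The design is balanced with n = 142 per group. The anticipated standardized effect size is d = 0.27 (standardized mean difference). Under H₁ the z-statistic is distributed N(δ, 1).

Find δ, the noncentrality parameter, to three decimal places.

δ ≈ 2.275

The noncentrality parameter scales effect size by the design's sample-size factor: δ = d·√(n/2) = 0.27 × √(142/2) = 2.2751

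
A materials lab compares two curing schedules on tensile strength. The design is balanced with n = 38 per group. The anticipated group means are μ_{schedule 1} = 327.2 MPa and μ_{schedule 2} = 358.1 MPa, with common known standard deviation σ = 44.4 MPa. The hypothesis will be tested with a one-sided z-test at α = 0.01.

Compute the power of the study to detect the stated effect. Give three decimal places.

Power ≈ 0.760

Standardized effect: d = |μ_{schedule 1} − μ_{schedule 2}| / σ = |327.2 − 358.1| / 44.4 = 0.6959
Noncentrality parameter: δ = d·√(n/2) = 0.6959 × √(38/2) = 3.0336
Critical value for a one-sided test at α = 0.01: z_α = 2.326.
Power = P(Z > 2.326 − δ) = Φ(0.707) = 0.7603.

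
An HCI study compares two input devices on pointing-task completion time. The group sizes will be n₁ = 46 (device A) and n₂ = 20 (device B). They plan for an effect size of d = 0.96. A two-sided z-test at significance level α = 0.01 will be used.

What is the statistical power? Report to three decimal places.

Power ≈ 0.843

Noncentrality parameter: λ = d / √(1/n₁ + 1/n₂) = 0.96 / √(1/46 + 1/20) = 3.5842
Critical value for a two-sided test at α = 0.01: z_{α/2} = 2.576.
Power = Φ(λ − 2.576) + Φ(−λ − 2.576) = Φ(1.008) + Φ(-6.160) = 0.8434 + 0.0000 = 0.8434.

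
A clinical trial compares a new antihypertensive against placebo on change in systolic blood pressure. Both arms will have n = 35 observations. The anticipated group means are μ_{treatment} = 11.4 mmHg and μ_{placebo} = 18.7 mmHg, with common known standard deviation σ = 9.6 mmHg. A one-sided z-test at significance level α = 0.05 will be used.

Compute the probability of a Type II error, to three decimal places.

Standardized effect: d = |μ_{treatment} − μ_{placebo}| / σ = |11.4 − 18.7| / 9.6 = 0.7604
Noncentrality parameter: δ = d·√(n/2) = 0.7604 × √(35/2) = 3.1811
One-sided α = 0.05 → critical value z_{0.05} = 1.645.
Power = Φ(δ − 1.645) = Φ(1.536) = 0.9378.
Type II error: β = 1 − power = 1 − 0.9378 = 0.0622.

β ≈ 0.062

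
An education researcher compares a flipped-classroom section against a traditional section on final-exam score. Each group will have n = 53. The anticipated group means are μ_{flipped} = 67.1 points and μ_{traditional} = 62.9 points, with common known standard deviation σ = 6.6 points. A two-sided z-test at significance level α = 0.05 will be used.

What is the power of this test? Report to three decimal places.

Power ≈ 0.906

Standardized effect: d = |μ_{flipped} − μ_{traditional}| / σ = |67.1 − 62.9| / 6.6 = 0.6364
Noncentrality parameter: δ = d·√(n/2) = 0.6364 × √(53/2) = 3.2759
Critical value for a two-sided test at α = 0.05: z_{α/2} = 1.960.
Power = Φ(δ − 1.960) + Φ(−δ − 1.960) = Φ(1.316) + Φ(-5.236) = 0.9059 + 0.0000 = 0.9059.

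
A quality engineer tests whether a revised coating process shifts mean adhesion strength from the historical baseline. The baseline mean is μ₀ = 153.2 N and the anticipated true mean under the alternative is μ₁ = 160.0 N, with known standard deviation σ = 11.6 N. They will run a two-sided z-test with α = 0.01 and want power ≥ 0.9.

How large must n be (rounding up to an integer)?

n = 44

Standardized effect: d = |μ₁ − μ₀| / σ = |160.0 − 153.2| / 11.6 = 0.5862
For power 0.9 need Φ(δ − z_{0.005}) = 0.9, so δ = z_{0.005} + z_{0.10} = 2.576 + 1.282 = 3.857.
(Ignoring the negligible lower-tail rejection probability gives the usual closed-form inversion.)
δ = d·√n ⇒ n = (δ/d)² = (3.857 / 0.5862)² = 43.30.
Rounding up, n = 44.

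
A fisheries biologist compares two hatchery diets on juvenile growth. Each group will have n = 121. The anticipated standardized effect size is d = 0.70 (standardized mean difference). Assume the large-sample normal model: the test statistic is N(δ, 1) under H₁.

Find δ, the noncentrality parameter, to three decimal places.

δ = d·√(n/2) = 0.70 × √(121/2) = 5.4447

δ ≈ 5.445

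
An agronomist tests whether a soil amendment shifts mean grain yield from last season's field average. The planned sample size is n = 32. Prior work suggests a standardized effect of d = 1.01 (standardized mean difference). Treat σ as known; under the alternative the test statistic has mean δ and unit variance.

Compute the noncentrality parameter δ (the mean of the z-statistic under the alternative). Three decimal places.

δ ≈ 5.713

The noncentrality parameter scales effect size by the design's sample-size factor: δ = d·√n = 1.01 × √32 = 5.7134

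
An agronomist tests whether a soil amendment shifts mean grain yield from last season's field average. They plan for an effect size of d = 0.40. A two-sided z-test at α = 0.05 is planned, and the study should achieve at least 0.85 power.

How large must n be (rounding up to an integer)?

Set Φ(δ − 1.960) = 0.85; then δ − 1.960 = Φ⁻¹(0.85) = 1.036, giving δ = 2.996.
(Ignoring the negligible lower-tail rejection probability gives the usual closed-form inversion.)
δ = d·√n ⇒ n = (δ/d)² = (2.996 / 0.40)² = 56.11.
Rounding up, n = 57.

n = 57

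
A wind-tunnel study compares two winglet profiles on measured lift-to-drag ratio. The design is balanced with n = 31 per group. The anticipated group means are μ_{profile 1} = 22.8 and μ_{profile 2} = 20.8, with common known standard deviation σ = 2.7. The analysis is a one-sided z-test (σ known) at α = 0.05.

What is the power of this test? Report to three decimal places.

Power ≈ 0.898

Standardized effect: d = |μ_{profile 1} − μ_{profile 2}| / σ = |22.8 − 20.8| / 2.7 = 0.7407
Noncentrality parameter: δ = d·√(n/2) = 0.7407 × √(31/2) = 2.9163
One-sided α = 0.05 → critical value z_{0.05} = 1.645.
Power = Φ(δ − 1.645) = Φ(1.271) = 0.8982.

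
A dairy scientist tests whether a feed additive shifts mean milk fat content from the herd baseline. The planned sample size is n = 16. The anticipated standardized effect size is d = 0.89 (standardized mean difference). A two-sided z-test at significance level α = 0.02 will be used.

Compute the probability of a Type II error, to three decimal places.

Noncentrality parameter: δ = d·√n = 0.89 × √16 = 3.5600
Critical value for a two-sided test at α = 0.02: z_{α/2} = 2.326.
Power = Φ(δ − 2.326) + Φ(−δ − 2.326) = Φ(1.234) + Φ(-5.886) = 0.8913 + 0.0000 = 0.8913.
Type II error: β = 1 − power = 1 − 0.8913 = 0.1087.

β ≈ 0.109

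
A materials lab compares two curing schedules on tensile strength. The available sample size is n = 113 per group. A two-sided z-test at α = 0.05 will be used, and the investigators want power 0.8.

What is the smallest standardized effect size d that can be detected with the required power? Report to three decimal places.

d ≈ 0.373

Required noncentrality: δ = z_{0.025} + z_{0.20} = 1.960 + 0.842 = 2.802.
(The second rejection-region term Φ(−δ − z_{α/2}) is negligible and dropped.)
δ = d·√(n/2) ⇒ d = δ/√(n/2) = 2.802/√(113/2) = 0.3727.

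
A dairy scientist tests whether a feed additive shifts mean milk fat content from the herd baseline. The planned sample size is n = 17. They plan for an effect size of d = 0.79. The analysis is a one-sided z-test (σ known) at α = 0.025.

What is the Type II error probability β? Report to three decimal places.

β ≈ 0.097

Noncentrality parameter: δ = d·√n = 0.79 × √17 = 3.2573
Critical value for a one-sided test at α = 0.025: z_α = 1.960.
Power = Φ(δ − 1.960) = Φ(1.297) = 0.9027.
Type II error: β = 1 − power = 1 − 0.9027 = 0.0973.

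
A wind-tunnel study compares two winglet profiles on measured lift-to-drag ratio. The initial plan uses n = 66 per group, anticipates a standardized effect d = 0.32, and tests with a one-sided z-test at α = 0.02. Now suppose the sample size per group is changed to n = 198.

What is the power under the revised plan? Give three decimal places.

With n = 198 per group: δ = d·√(n/2) = 0.32 × √(198/2) = 3.1840. Critical value z_{0.02} = 2.054.
Revised power = P(Z > 2.054 − δ) = Φ(1.130) = 0.8708.

Power ≈ 0.871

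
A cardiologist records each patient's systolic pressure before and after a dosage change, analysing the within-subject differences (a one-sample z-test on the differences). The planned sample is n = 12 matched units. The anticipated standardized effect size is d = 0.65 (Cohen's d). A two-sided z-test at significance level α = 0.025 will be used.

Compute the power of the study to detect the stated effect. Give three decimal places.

Power ≈ 0.504

Noncentrality parameter: δ = d·√n = 0.65 × √12 = 2.2517
Critical value for a two-sided test at α = 0.025: z_{α/2} = 2.241.
Power = Φ(δ − 2.241) + Φ(−δ − 2.241) = Φ(0.010) + Φ(-4.493) = 0.5041 + 0.0000 = 0.5041.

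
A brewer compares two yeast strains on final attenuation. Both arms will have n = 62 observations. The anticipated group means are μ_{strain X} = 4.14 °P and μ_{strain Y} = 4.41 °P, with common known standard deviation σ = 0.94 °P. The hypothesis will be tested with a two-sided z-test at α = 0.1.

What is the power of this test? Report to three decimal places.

Power ≈ 0.482

Standardized effect: d = |μ_{strain X} − μ_{strain Y}| / σ = |4.14 − 4.41| / 0.94 = 0.2872
Noncentrality parameter: δ = d·√(n/2) = 0.2872 × √(62/2) = 1.5993
Two-sided α = 0.1 → critical value z_{0.05} = 1.645.
Power = Φ(δ − 1.645) + Φ(−δ − 1.645) = Φ(-0.046) + Φ(-3.244) = 0.4818 + 0.0006 = 0.4824.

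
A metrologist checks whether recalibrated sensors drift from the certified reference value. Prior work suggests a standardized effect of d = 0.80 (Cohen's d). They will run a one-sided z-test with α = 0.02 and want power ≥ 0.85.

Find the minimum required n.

n = 15

Set Φ(δ − 2.054) = 0.85; then δ − 2.054 = Φ⁻¹(0.85) = 1.036, giving δ = 3.090.
δ = d·√n ⇒ n = (δ/d)² = (3.090 / 0.80)² = 14.92.
Rounding up, n = 15.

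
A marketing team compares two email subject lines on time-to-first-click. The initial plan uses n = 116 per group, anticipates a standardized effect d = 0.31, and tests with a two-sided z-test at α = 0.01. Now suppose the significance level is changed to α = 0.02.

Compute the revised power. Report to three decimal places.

Power ≈ 0.514

δ = d·√(n/2) = 0.31 × √(116/2) = 2.3609 (unchanged). New critical value: z_{0.01} = 2.326.
Revised power = Φ(δ − 2.326) + Φ(−δ − 2.326) = Φ(0.035) + Φ(-4.687) = 0.5138 + 0.0000 = 0.5138.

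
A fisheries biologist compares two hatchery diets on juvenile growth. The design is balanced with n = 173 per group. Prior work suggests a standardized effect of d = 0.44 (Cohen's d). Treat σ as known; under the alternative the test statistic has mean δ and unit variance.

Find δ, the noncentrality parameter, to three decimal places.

The noncentrality parameter scales effect size by the design's sample-size factor: δ = d·√(n/2) = 0.44 × √(173/2) = 4.0922

δ ≈ 4.092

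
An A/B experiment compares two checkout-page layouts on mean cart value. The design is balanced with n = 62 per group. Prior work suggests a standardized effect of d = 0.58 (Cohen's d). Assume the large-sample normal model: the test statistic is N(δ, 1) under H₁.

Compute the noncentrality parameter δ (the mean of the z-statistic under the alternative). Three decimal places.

The noncentrality parameter scales effect size by the design's sample-size factor: δ = d·√(n/2) = 0.58 × √(62/2) = 3.2293

δ ≈ 3.229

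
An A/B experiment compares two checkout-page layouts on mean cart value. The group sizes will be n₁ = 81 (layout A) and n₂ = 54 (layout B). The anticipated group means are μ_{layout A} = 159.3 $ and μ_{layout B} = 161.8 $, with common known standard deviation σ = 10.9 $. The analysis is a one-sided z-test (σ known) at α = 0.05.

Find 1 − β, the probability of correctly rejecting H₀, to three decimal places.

Power ≈ 0.367

Standardized effect: d = |μ_{layout A} − μ_{layout B}| / σ = |159.3 − 161.8| / 10.9 = 0.2294
Noncentrality parameter: δ = d / √(1/n₁ + 1/n₂) = 0.2294 / √(1/81 + 1/54) = 1.3055
Critical value for a one-sided test at α = 0.05: z_α = 1.645.
Power = Φ(δ − 1.645) = Φ(-0.339) = 0.3672.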